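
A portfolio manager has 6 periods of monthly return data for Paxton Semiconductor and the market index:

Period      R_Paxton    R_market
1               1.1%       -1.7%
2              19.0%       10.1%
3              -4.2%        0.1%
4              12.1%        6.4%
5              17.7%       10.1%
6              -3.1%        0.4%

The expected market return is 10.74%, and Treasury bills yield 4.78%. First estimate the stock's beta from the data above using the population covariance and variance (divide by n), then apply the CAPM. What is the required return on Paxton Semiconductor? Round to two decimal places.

15.99%

Mean R_i = (1.1 + 19.0 − 4.2 + 12.1 + 17.7 − 3.1) / 6 = 7.1000%
Mean R_m = (-1.7 + 10.1 + 0.1 + 6.4 + 10.1 + 0.4) / 6 = 4.2333%
Σ(R_i − R̄_i)(R_m − R̄_m) = 264.2400  ⇒  Cov = 264.2400 / 6 = 44.0400
Σ(R_m − R̄_m)² = 140.5133  ⇒  Var(R_m) = 140.5133 / 6 = 23.4189
β = Cov / Var(R_m) = 44.0400 / 23.4189 = 1.8805
MRP = 10.74% − 4.78% = 5.96%
E(R) = R_f + β × MRP = 4.78% + 1.8805 × 5.96% = 15.99%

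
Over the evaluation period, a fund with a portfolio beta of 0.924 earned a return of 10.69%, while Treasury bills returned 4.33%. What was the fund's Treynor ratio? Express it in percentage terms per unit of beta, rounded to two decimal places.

Treynor = (R_P − R_f) / β_P = (10.69% − 4.33%) / 0.9240 = 6.36% / 0.9240 = 6.88%

6.88%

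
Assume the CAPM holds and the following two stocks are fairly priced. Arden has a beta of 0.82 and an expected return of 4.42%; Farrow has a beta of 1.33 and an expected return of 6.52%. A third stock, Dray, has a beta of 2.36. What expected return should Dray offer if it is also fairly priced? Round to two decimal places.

10.76%

MRP (SML slope) = (6.52% − 4.42%) / (1.33 − 0.82) = 2.10% / 0.51 = 4.1176%
R_f (intercept) = 4.42% − 0.82 × 4.1176% = 1.0436%
E(R_Dray) = R_f + β × MRP = 1.0436% + 2.36 × 4.1176% = 10.76%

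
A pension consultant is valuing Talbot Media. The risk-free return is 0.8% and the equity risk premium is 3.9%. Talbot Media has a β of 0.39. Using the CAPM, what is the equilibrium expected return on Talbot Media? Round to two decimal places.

2.32%

E(R) = R_f + β × MRP = 0.8% + 0.39 × 3.9% = 2.32%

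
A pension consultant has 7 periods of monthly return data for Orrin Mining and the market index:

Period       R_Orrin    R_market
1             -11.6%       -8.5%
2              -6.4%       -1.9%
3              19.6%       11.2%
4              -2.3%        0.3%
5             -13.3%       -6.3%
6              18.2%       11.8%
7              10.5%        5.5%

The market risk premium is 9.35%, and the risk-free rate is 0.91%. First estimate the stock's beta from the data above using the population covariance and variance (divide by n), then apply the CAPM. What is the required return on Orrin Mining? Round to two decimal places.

16.76%

Mean R_i = (-11.6 − 6.4 + 19.6 − 2.3 − 13.3 + 18.2 + 10.5) / 7 = 2.1000%
Mean R_m = (-8.5 − 1.9 + 11.2 + 0.3 − 6.3 + 11.8 + 5.5) / 7 = 1.7286%
Σ(R_i − R̄_i)(R_m − R̄_m) = 660.4800  ⇒  Cov = 660.4800 / 7 = 94.3543
Σ(R_m − R̄_m)² = 389.6543  ⇒  Var(R_m) = 389.6543 / 7 = 55.6649
β = Cov / Var(R_m) = 94.3543 / 55.6649 = 1.6950
E(R) = R_f + β × MRP = 0.91% + 1.6950 × 9.35% = 16.76%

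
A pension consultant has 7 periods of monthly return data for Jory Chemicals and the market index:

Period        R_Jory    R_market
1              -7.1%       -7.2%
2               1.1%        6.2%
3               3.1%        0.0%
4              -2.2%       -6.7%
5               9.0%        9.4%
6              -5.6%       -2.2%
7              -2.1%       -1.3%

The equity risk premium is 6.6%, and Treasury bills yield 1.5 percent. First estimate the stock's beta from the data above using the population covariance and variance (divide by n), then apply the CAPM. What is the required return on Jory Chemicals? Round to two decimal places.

6.43%

Mean R_i = (-7.1 + 1.1 + 3.1 − 2.2 + 9.0 − 5.6 − 2.1) / 7 = -0.5429%
Mean R_m = (-7.2 + 6.2 + 0.0 − 6.7 + 9.4 − 2.2 − 1.3) / 7 = -0.2571%
Σ(R_i − R̄_i)(R_m − R̄_m) = 171.3529  ⇒  Cov = 171.3529 / 7 = 24.4790
Σ(R_m − R̄_m)² = 229.5971  ⇒  Var(R_m) = 229.5971 / 7 = 32.7996
β = Cov / Var(R_m) = 24.4790 / 32.7996 = 0.7463
E(R) = R_f + β × MRP = 1.5% + 0.7463 × 6.6% = 6.43%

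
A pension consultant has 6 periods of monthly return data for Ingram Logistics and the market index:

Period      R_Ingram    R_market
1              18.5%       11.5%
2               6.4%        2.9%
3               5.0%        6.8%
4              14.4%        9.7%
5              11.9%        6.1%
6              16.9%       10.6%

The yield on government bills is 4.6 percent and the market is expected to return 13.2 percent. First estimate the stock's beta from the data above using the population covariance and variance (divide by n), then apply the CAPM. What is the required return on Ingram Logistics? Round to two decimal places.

Mean R_i = (18.5 + 6.4 + 5.0 + 14.4 + 11.9 + 16.9) / 6 = 12.1833%
Mean R_m = (11.5 + 2.9 + 6.8 + 9.7 + 6.1 + 10.6) / 6 = 7.9333%
Σ(R_i − R̄_i)(R_m − R̄_m) = 76.7933  ⇒  Cov = 76.7933 / 6 = 12.7989
Σ(R_m − R̄_m)² = 52.9333  ⇒  Var(R_m) = 52.9333 / 6 = 8.8222
β = Cov / Var(R_m) = 12.7989 / 8.8222 = 1.4508
MRP = 13.2% − 4.6% = 8.60%
E(R) = R_f + β × MRP = 4.6% + 1.4508 × 8.6% = 17.08%

17.08%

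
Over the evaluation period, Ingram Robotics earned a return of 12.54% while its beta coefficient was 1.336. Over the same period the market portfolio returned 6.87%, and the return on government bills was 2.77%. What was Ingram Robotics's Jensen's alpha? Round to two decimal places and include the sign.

+4.29%

Market excess return = 6.87% − 2.77% = 4.10%
CAPM benchmark = R_f + β(R_m − R_f) = 2.77% + 1.336 × 4.10% = 8.24760%
α = actual − benchmark = 12.54% − 8.24760% = +4.29%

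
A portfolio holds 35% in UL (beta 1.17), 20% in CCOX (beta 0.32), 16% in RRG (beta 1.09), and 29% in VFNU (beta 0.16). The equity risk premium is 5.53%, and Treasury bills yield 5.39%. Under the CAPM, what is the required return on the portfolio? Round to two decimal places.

9.23%

β_P = Σ w_i β_i = 0.35×1.17 + 0.20×0.32 + 0.16×1.09 + 0.29×0.16 = 0.6943
E(R_P) = R_f + β_P × MRP = 5.39% + 0.6943 × 5.53% = 9.23%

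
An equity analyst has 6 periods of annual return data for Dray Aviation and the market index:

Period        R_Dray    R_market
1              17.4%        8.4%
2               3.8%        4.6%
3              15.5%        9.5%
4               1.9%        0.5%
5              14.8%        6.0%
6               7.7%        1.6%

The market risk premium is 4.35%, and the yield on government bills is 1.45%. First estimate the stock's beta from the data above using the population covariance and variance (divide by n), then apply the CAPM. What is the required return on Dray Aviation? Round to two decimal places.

Mean R_i = (17.4 + 3.8 + 15.5 + 1.9 + 14.8 + 7.7) / 6 = 10.1833%
Mean R_m = (8.4 + 4.6 + 9.5 + 0.5 + 6.0 + 1.6) / 6 = 5.1000%
Σ(R_i − R̄_i)(R_m − R̄_m) = 101.3500  ⇒  Cov = 101.3500 / 6 = 16.8917
Σ(R_m − R̄_m)² = 64.7200  ⇒  Var(R_m) = 64.7200 / 6 = 10.7867
β = Cov / Var(R_m) = 16.8917 / 10.7867 = 1.5660
E(R) = R_f + β × MRP = 1.45% + 1.5660 × 4.35% = 8.26%

8.26%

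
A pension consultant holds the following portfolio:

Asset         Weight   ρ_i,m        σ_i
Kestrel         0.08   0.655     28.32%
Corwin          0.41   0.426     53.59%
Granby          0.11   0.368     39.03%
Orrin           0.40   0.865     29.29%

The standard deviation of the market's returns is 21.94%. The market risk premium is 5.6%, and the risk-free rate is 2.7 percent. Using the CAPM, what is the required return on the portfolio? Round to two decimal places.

8.46%

β_Kestrel = 0.655 × 28.32% / 21.94% = 0.8455
β_Corwin = 0.426 × 53.59% / 21.94% = 1.0405
β_Granby = 0.368 × 39.03% / 21.94% = 0.6547
β_Orrin = 0.865 × 29.29% / 21.94% = 1.1548
β_P = Σ w_i β_i = 0.08×0.8455 + 0.41×1.0405 + 0.11×0.6547 + 0.40×1.1548 = 1.0282
E(R_P) = R_f + β_P × MRP = 2.7% + 1.0282 × 5.6% = 8.46%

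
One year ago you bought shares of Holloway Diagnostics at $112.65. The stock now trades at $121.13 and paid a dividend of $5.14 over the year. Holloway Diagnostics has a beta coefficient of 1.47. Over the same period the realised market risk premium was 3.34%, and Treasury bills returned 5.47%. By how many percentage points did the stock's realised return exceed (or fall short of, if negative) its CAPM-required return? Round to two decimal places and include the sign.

+1.71%

Realised HPR = (P1 + D1 − P0) / P0 = (121.13 + 5.14 − 112.65) / 112.65 = 13.62 / 112.65 = 12.0905%
CAPM required = R_f + β·MRP = 5.47% + 1.47 × 3.34% = 10.3798%
α = realised − required = 12.0905% − 10.3798% = +1.71%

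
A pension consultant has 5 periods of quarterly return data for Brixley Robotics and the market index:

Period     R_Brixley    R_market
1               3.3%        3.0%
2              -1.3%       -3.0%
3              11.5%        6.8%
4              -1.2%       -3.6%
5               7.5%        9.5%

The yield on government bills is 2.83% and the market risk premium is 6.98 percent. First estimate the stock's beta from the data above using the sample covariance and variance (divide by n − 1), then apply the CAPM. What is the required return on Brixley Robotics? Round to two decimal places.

8.89%

Mean R_i = (3.3 − 1.3 + 11.5 − 1.2 + 7.5) / 5 = 3.9600%
Mean R_m = (3.0 − 3.0 + 6.8 − 3.6 + 9.5) / 5 = 2.5400%
Σ(R_i − R̄_i)(R_m − R̄_m) = 117.2780  ⇒  Cov = 117.2780 / 4 = 29.3195
Σ(R_m − R̄_m)² = 135.1920  ⇒  Var(R_m) = 135.1920 / 4 = 33.7980
β = Cov / Var(R_m) = 29.3195 / 33.7980 = 0.8675
E(R) = R_f + β × MRP = 2.83% + 0.8675 × 6.98% = 8.89%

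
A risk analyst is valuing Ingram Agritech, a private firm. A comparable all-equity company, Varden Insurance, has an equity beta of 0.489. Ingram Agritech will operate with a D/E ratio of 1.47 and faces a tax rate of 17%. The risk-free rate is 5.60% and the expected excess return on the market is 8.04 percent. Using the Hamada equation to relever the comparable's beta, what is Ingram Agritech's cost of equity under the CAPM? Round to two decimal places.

14.33%

β_L = β_U × [1 + (1 − t)(D/E)] = 0.489 × [1 + (1 − 0.17) × 1.47]
    = 0.489 × [1 + 0.83 × 1.47] = 0.489 × 2.2201 = 1.0856
E(R) = R_f + β_L × MRP = 5.60% + 1.0856 × 8.04% = 14.33%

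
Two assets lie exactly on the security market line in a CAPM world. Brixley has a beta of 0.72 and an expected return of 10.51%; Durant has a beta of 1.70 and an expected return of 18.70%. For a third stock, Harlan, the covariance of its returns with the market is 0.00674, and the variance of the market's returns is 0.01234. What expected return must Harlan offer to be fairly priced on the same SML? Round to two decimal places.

9.06%

MRP = (18.70% − 10.51%) / (1.70 − 0.72) = 8.3571%
R_f = 10.51% − 0.72 × 8.3571% = 4.4929%
β_Harlan = Cov / Var(R_m) = 0.00674 / 0.01234 = 0.5462
E(R_Harlan) = R_f + β × MRP = 4.4929% + 0.5462 × 8.3571% = 9.06%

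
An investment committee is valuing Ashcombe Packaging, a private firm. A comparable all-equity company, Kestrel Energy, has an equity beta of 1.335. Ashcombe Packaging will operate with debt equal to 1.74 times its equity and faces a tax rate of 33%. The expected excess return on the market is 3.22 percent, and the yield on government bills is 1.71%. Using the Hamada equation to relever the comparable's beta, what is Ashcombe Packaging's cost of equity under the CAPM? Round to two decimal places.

11.02%

β_L = β_U × [1 + (1 − t)(D/E)] = 1.335 × [1 + (1 − 0.33) × 1.74]
    = 1.335 × [1 + 0.67 × 1.74] = 1.335 × 2.1658 = 2.8913
E(R) = R_f + β_L × MRP = 1.71% + 2.8913 × 3.22% = 11.02%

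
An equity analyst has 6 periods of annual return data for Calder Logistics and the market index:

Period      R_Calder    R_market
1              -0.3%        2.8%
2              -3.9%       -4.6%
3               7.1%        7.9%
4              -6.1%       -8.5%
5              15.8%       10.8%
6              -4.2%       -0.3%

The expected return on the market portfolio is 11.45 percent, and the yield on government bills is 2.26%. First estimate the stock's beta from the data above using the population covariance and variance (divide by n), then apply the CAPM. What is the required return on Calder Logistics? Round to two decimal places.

12.00%

Mean R_i = (-0.3 − 3.9 + 7.1 − 6.1 + 15.8 − 4.2) / 6 = 1.4000%
Mean R_m = (2.8 − 4.6 + 7.9 − 8.5 + 10.8 − 0.3) / 6 = 1.3500%
Σ(R_i − R̄_i)(R_m − R̄_m) = 285.6000  ⇒  Cov = 285.6000 / 6 = 47.6000
Σ(R_m − R̄_m)² = 269.4550  ⇒  Var(R_m) = 269.4550 / 6 = 44.9092
β = Cov / Var(R_m) = 47.6000 / 44.9092 = 1.0599
MRP = 11.45% − 2.26% = 9.19%
E(R) = R_f + β × MRP = 2.26% + 1.0599 × 9.19% = 12.00%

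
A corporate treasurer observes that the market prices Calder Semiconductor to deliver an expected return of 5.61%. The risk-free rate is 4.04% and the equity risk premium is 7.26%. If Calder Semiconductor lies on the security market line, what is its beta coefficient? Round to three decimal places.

β = (E(R) − R_f) / MRP = (5.61% − 4.04%) / 7.26% = 1.57% / 7.26% = 0.216

0.216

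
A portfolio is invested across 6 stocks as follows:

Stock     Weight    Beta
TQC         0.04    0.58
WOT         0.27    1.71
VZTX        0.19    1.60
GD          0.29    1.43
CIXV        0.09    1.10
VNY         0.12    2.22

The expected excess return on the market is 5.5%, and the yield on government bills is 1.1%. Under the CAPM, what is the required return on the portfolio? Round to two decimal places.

9.73%

β_P = Σ w_i β_i = 0.04×0.58 + 0.27×1.71 + 0.19×1.60 + 0.29×1.43 + 0.09×1.10 + 0.12×2.22 = 1.5690
E(R_P) = R_f + β_P × MRP = 1.1% + 1.5690 × 5.5% = 9.73%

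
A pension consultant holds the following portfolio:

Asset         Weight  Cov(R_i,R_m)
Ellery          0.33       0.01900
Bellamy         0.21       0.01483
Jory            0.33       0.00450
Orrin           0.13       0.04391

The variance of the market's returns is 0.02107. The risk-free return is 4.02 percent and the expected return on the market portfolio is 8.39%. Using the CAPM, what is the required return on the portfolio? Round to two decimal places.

7.46%

β_Ellery = 0.01900 / 0.02107 = 0.9018
β_Bellamy = 0.01483 / 0.02107 = 0.7038
β_Jory = 0.00450 / 0.02107 = 0.2136
β_Orrin = 0.04391 / 0.02107 = 2.0840
β_P = Σ w_i β_i = 0.33×0.9018 + 0.21×0.7038 + 0.33×0.2136 + 0.13×2.0840 = 0.7868
MRP = 8.39% − 4.02% = 4.37%
E(R_P) = R_f + β_P × MRP = 4.02% + 0.7868 × 4.37% = 7.46%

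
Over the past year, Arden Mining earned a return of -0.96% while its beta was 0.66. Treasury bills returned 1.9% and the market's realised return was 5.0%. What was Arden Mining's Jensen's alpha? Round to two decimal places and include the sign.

-4.91%

Market excess return = 5.0% − 1.9% = 3.10%
CAPM benchmark = R_f + β(R_m − R_f) = 1.9% + 0.66 × 3.1% = 3.9460%
α = actual − benchmark = -0.96% − 3.9460% = -4.91%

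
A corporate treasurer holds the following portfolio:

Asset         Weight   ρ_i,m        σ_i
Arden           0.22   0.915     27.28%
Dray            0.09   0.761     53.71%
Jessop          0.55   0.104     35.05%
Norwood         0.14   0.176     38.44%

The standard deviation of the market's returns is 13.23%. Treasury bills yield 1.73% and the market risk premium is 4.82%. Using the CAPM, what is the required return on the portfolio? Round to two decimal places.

6.15%

β_Arden = 0.915 × 27.28% / 13.23% = 1.8867
β_Dray = 0.761 × 53.71% / 13.23% = 3.0894
β_Jessop = 0.104 × 35.05% / 13.23% = 0.2755
β_Norwood = 0.176 × 38.44% / 13.23% = 0.5114
β_P = Σ w_i β_i = 0.22×1.8867 + 0.09×3.0894 + 0.55×0.2755 + 0.14×0.5114 = 0.9162
E(R_P) = R_f + β_P × MRP = 1.73% + 0.9162 × 4.82% = 6.15%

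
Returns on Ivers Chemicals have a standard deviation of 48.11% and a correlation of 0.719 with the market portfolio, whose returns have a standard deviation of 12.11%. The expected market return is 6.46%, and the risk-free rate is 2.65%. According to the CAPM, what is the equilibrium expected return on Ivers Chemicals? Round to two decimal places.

13.53%

β = ρ × σ_i / σ_m = 0.719 × 48.11% / 12.11% = 2.8564
MRP = 6.46% − 2.65% = 3.81%
E(R) = 2.65% + 2.8564 × 3.81% = 13.53%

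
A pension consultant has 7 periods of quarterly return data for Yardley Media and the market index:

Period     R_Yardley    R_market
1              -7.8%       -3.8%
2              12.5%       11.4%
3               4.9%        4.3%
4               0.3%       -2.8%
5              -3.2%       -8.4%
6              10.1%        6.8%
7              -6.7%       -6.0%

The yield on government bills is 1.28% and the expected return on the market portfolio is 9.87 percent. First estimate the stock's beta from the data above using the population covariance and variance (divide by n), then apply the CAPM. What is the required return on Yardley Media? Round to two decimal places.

9.94%

Mean R_i = (-7.8 + 12.5 + 4.9 + 0.3 − 3.2 + 10.1 − 6.7) / 7 = 1.4429%
Mean R_m = (-3.8 + 11.4 + 4.3 − 2.8 − 8.4 + 6.8 − 6.0) / 7 = 0.2143%
Σ(R_i − R̄_i)(R_m − R̄_m) = 325.9657  ⇒  Cov = 325.9657 / 7 = 46.5665
Σ(R_m − R̄_m)² = 323.2086  ⇒  Var(R_m) = 323.2086 / 7 = 46.1727
β = Cov / Var(R_m) = 46.5665 / 46.1727 = 1.0085
MRP = 9.87% − 1.28% = 8.59%
E(R) = R_f + β × MRP = 1.28% + 1.0085 × 8.59% = 9.94%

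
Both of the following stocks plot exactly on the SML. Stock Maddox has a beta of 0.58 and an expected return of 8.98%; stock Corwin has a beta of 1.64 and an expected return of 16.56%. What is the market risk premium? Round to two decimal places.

7.15%

Both satisfy E(R) = R_f + β·MRP, so the slope of the SML is
MRP = (16.56% − 8.98%) / (1.64 − 0.58) = 7.58% / 1.06 = 7.1509%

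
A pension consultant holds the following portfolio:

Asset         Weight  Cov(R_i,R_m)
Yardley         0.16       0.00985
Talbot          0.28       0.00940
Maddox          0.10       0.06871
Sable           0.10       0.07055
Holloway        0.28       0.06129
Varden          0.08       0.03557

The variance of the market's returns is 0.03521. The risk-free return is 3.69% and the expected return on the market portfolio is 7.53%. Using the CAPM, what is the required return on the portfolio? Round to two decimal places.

7.85%

β_Yardley = 0.00985 / 0.03521 = 0.2798
β_Talbot = 0.00940 / 0.03521 = 0.2670
β_Maddox = 0.06871 / 0.03521 = 1.9514
β_Sable = 0.07055 / 0.03521 = 2.0037
β_Holloway = 0.06129 / 0.03521 = 1.7407
β_Varden = 0.03557 / 0.03521 = 1.0102
β_P = Σ w_i β_i = 0.16×0.2798 + 0.28×0.2670 + 0.10×1.9514 + 0.10×2.0037 + 0.28×1.7407 + 0.08×1.0102 = 1.0833
MRP = 7.53% − 3.69% = 3.84%
E(R_P) = R_f + β_P × MRP = 3.69% + 1.0833 × 3.84% = 7.85%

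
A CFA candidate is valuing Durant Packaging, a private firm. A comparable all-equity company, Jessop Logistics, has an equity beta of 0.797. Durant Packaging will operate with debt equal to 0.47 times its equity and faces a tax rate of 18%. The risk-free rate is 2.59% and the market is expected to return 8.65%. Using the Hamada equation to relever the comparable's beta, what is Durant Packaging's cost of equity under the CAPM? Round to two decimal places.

β_L = β_U × [1 + (1 − t)(D/E)] = 0.797 × [1 + (1 − 0.18) × 0.47]
    = 0.797 × [1 + 0.82 × 0.47] = 0.797 × 1.3854 = 1.1042
MRP = 8.65% − 2.59% = 6.06%
E(R) = R_f + β_L × MRP = 2.59% + 1.1042 × 6.06% = 9.28%

9.28%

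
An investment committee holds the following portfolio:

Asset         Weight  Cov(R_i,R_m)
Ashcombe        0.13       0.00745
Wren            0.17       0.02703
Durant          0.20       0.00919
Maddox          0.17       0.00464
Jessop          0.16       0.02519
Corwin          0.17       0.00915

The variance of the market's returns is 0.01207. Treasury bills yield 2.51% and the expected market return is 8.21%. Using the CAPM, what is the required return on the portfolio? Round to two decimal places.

9.02%

β_Ashcombe = 0.00745 / 0.01207 = 0.6172
β_Wren = 0.02703 / 0.01207 = 2.2394
β_Durant = 0.00919 / 0.01207 = 0.7614
β_Maddox = 0.00464 / 0.01207 = 0.3844
β_Jessop = 0.02519 / 0.01207 = 2.0870
β_Corwin = 0.00915 / 0.01207 = 0.7581
β_P = Σ w_i β_i = 0.13×0.6172 + 0.17×2.2394 + 0.20×0.7614 + 0.17×0.3844 + 0.16×2.0870 + 0.17×0.7581 = 1.1414
MRP = 8.21% − 2.51% = 5.70%
E(R_P) = R_f + β_P × MRP = 2.51% + 1.1414 × 5.70% = 9.02%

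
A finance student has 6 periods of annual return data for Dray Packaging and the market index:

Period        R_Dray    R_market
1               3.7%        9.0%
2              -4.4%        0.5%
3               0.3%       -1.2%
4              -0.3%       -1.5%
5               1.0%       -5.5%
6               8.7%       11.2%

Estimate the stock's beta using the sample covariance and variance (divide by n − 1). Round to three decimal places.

0.486

Mean R_i = (3.7 − 4.4 + 0.3 − 0.3 + 1.0 + 8.7) / 6 = 1.5000%
Mean R_m = (9.0 + 0.5 − 1.2 − 1.5 − 5.5 + 11.2) / 6 = 2.0833%
Σ(R_i − R̄_i)(R_m − R̄_m) = 104.3800  ⇒  Cov = 104.3800 / 5 = 20.8760
Σ(R_m − R̄_m)² = 214.5883  ⇒  Var(R_m) = 214.5883 / 5 = 42.9177
β = Cov / Var(R_m) = 20.8760 / 42.9177 = 0.4864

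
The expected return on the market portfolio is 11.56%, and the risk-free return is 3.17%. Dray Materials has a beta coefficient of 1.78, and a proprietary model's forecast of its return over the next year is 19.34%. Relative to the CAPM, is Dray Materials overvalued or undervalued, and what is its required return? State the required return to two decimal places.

Undervalued; required return 18.10%

MRP = 11.56% − 3.17% = 8.39%
Required return = R_f + β·MRP = 3.17% + 1.78 × 8.39% = 18.10%
Forecast 19.34% > required 18.10% → the stock plots above the SML → undervalued.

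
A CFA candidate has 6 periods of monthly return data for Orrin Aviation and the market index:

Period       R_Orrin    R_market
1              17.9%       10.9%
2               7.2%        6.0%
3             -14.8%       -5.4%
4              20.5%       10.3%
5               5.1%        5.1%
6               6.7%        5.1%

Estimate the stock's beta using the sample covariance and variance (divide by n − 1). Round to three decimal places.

2.114

Mean R_i = (17.9 + 7.2 − 14.8 + 20.5 + 5.1 + 6.7) / 6 = 7.1000%
Mean R_m = (10.9 + 6.0 − 5.4 + 10.3 + 5.1 + 5.1) / 6 = 5.3333%
Σ(R_i − R̄_i)(R_m − R̄_m) = 362.3600  ⇒  Cov = 362.3600 / 5 = 72.4720
Σ(R_m − R̄_m)² = 171.4133  ⇒  Var(R_m) = 171.4133 / 5 = 34.2827
β = Cov / Var(R_m) = 72.4720 / 34.2827 = 2.1140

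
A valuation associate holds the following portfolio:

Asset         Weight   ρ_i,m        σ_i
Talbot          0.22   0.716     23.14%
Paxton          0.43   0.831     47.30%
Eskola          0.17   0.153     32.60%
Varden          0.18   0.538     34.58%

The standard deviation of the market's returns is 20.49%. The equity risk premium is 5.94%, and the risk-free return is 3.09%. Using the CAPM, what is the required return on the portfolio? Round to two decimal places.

β_Talbot = 0.716 × 23.14% / 20.49% = 0.8086
β_Paxton = 0.831 × 47.30% / 20.49% = 1.9183
β_Eskola = 0.153 × 32.60% / 20.49% = 0.2434
β_Varden = 0.538 × 34.58% / 20.49% = 0.9080
β_P = Σ w_i β_i = 0.22×0.8086 + 0.43×1.9183 + 0.17×0.2434 + 0.18×0.9080 = 1.2076
E(R_P) = R_f + β_P × MRP = 3.09% + 1.2076 × 5.94% = 10.26%

10.26%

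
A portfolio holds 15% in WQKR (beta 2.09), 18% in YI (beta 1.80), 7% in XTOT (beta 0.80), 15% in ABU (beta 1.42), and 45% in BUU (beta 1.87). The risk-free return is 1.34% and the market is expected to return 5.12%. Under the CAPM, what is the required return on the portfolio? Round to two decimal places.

7.95%

β_P = Σ w_i β_i = 0.15×2.09 + 0.18×1.80 + 0.07×0.80 + 0.15×1.42 + 0.45×1.87 = 1.7480
MRP = 5.12% − 1.34% = 3.78%
E(R_P) = R_f + β_P × MRP = 1.34% + 1.7480 × 3.78% = 7.95%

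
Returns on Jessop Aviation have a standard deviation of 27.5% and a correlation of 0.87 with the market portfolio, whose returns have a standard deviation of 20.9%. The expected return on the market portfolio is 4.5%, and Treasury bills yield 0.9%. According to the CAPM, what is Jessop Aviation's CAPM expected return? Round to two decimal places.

5.02%

β = ρ × σ_i / σ_m = 0.87 × 27.5% / 20.9% = 1.1447
MRP = 4.5% − 0.9% = 3.60%
E(R) = 0.9% + 1.1447 × 3.6% = 5.02%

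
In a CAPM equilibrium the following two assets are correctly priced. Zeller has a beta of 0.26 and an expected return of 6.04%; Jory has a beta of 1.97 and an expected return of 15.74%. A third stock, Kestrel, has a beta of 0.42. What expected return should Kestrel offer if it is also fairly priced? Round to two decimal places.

MRP (SML slope) = (15.74% − 6.04%) / (1.97 − 0.26) = 9.70% / 1.71 = 5.6725%
R_f (intercept) = 6.04% − 0.26 × 5.6725% = 4.5652%
E(R_Kestrel) = R_f + β × MRP = 4.5652% + 0.42 × 5.6725% = 6.95%

6.95%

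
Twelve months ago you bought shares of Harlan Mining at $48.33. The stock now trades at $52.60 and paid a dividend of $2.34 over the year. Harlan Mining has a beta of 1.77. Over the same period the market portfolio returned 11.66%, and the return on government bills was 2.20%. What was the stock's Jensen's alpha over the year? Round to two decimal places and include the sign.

Realised HPR = (P1 + D1 − P0) / P0 = (52.60 + 2.34 − 48.33) / 48.33 = 6.61 / 48.33 = 13.6768%
MRP = 11.66% − 2.20% = 9.46%
CAPM required = R_f + β·MRP = 2.20% + 1.77 × 9.46% = 18.9442%
α = realised − required = 13.6768% − 18.9442% = -5.27%

-5.27%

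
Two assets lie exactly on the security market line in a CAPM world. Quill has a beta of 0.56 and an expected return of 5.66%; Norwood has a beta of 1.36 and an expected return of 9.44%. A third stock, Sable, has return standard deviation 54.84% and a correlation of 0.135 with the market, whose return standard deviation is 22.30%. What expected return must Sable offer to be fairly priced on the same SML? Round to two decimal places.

MRP = (9.44% − 5.66%) / (1.36 − 0.56) = 4.7250%
R_f = 5.66% − 0.56 × 4.7250% = 3.0140%
β_Sable = ρ·σ_i/σ_m = 0.135 × 54.84 / 22.30 = 0.3320
E(R_Sable) = R_f + β × MRP = 3.0140% + 0.3320 × 4.7250% = 4.58%

4.58%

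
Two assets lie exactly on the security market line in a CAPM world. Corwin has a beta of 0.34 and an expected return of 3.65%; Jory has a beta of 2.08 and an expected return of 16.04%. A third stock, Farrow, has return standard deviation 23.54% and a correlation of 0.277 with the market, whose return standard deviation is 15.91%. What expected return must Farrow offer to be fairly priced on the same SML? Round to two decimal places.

4.15%

MRP = (16.04% − 3.65%) / (2.08 − 0.34) = 7.1207%
R_f = 3.65% − 0.34 × 7.1207% = 1.2290%
β_Farrow = ρ·σ_i/σ_m = 0.277 × 23.54 / 15.91 = 0.4098
E(R_Farrow) = R_f + β × MRP = 1.2290% + 0.4098 × 7.1207% = 4.15%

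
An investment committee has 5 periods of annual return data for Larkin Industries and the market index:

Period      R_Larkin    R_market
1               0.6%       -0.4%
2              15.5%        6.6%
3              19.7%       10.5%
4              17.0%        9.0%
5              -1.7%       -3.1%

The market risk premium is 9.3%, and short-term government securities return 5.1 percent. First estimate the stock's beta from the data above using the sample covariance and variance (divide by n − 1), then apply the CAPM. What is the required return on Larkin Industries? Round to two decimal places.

Mean R_i = (0.6 + 15.5 + 19.7 + 17.0 − 1.7) / 5 = 10.2200%
Mean R_m = (-0.4 + 6.6 + 10.5 + 9.0 − 3.1) / 5 = 4.5200%
Σ(R_i − R̄_i)(R_m − R̄_m) = 236.2080  ⇒  Cov = 236.2080 / 4 = 59.0520
Σ(R_m − R̄_m)² = 142.4280  ⇒  Var(R_m) = 142.4280 / 4 = 35.6070
β = Cov / Var(R_m) = 59.0520 / 35.6070 = 1.6584
E(R) = R_f + β × MRP = 5.1% + 1.6584 × 9.3% = 20.52%

20.52%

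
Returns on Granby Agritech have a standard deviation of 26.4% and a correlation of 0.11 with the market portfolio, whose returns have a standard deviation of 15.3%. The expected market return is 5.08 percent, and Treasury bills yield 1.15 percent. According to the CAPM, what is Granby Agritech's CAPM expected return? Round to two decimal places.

1.90%

β = ρ × σ_i / σ_m = 0.11 × 26.4% / 15.3% = 0.1898
MRP = 5.08% − 1.15% = 3.93%
E(R) = 1.15% + 0.1898 × 3.93% = 1.90%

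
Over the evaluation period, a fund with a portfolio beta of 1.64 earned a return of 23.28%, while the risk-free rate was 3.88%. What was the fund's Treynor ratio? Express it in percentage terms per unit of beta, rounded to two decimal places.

Treynor = (R_P − R_f) / β_P = (23.28% − 3.88%) / 1.6400 = 19.40% / 1.6400 = 11.83%

11.83%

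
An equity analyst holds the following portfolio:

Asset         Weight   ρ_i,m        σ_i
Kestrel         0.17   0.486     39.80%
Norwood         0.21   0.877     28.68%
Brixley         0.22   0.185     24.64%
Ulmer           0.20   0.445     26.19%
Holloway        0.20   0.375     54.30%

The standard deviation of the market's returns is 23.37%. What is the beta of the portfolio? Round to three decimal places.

β_Kestrel = 0.486 × 39.80% / 23.37% = 0.8277
β_Norwood = 0.877 × 28.68% / 23.37% = 1.0763
β_Brixley = 0.185 × 24.64% / 23.37% = 0.1951
β_Ulmer = 0.445 × 26.19% / 23.37% = 0.4987
β_Holloway = 0.375 × 54.30% / 23.37% = 0.8713
β_P = Σ w_i β_i = 0.17×0.8277 + 0.21×1.0763 + 0.22×0.1951 + 0.20×0.4987 + 0.20×0.8713 = 0.6837

0.684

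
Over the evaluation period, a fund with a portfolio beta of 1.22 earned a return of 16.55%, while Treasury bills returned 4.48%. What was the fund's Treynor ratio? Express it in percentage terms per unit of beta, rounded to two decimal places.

9.89%

Treynor = (R_P − R_f) / β_P = (16.55% − 4.48%) / 1.2200 = 12.07% / 1.2200 = 9.89%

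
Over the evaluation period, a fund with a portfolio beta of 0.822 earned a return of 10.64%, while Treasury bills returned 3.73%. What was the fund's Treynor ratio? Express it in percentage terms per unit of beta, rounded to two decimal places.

Treynor = (R_P − R_f) / β_P = (10.64% − 3.73%) / 0.8220 = 6.91% / 0.8220 = 8.41%

8.41%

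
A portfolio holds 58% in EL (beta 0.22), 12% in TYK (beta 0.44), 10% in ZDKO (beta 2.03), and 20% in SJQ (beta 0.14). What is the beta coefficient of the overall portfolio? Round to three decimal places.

0.411

β_P = Σ w_i β_i = 0.58×0.22 + 0.12×0.44 + 0.10×2.03 + 0.20×0.14 = 0.4114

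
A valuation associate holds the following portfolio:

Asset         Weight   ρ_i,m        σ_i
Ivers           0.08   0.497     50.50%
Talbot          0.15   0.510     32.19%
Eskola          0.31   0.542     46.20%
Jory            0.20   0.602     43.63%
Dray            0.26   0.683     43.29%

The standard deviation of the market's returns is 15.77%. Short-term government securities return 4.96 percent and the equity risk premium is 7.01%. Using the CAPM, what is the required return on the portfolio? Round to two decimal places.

β_Ivers = 0.497 × 50.50% / 15.77% = 1.5915
β_Talbot = 0.510 × 32.19% / 15.77% = 1.0410
β_Eskola = 0.542 × 46.20% / 15.77% = 1.5879
β_Jory = 0.602 × 43.63% / 15.77% = 1.6655
β_Dray = 0.683 × 43.29% / 15.77% = 1.8749
β_P = Σ w_i β_i = 0.08×1.5915 + 0.15×1.0410 + 0.31×1.5879 + 0.20×1.6655 + 0.26×1.8749 = 1.5963
E(R_P) = R_f + β_P × MRP = 4.96% + 1.5963 × 7.01% = 16.15%

16.15%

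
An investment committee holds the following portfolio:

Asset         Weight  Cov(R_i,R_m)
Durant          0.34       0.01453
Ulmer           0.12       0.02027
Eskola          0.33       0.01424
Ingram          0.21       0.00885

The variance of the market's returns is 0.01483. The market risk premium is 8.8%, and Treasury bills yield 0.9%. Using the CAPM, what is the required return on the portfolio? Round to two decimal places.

β_Durant = 0.01453 / 0.01483 = 0.9798
β_Ulmer = 0.02027 / 0.01483 = 1.3668
β_Eskola = 0.01424 / 0.01483 = 0.9602
β_Ingram = 0.00885 / 0.01483 = 0.5968
β_P = Σ w_i β_i = 0.34×0.9798 + 0.12×1.3668 + 0.33×0.9602 + 0.21×0.5968 = 0.9393
E(R_P) = R_f + β_P × MRP = 0.9% + 0.9393 × 8.8% = 9.17%

9.17%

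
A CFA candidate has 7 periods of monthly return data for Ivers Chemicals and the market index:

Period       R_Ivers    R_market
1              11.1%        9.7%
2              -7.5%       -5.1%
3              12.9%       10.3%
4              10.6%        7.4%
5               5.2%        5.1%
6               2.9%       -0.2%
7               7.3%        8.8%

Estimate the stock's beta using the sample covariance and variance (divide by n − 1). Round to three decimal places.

1.148

Mean R_i = (11.1 − 7.5 + 12.9 + 10.6 + 5.2 + 2.9 + 7.3) / 7 = 6.0714%
Mean R_m = (9.7 − 5.1 + 10.3 + 7.4 + 5.1 − 0.2 + 8.8) / 7 = 5.1429%
Σ(R_i − R̄_i)(R_m − R̄_m) = 228.8386  ⇒  Cov = 228.8386 / 6 = 38.1398
Σ(R_m − R̄_m)² = 199.2971  ⇒  Var(R_m) = 199.2971 / 6 = 33.2162
β = Cov / Var(R_m) = 38.1398 / 33.2162 = 1.1482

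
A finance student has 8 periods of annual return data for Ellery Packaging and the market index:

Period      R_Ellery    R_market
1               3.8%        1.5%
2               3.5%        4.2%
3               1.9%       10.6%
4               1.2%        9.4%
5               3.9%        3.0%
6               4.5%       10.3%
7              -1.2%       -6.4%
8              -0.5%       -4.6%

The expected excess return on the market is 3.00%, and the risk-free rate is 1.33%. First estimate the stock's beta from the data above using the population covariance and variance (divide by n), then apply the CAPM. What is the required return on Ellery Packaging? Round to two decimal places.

Mean R_i = (3.8 + 3.5 + 1.9 + 1.2 + 3.9 + 4.5 − 1.2 − 0.5) / 8 = 2.1375%
Mean R_m = (1.5 + 4.2 + 10.6 + 9.4 + 3.0 + 10.3 − 6.4 − 4.6) / 8 = 3.5000%
Σ(R_i − R̄_i)(R_m − R̄_m) = 60.0000  ⇒  Cov = 60.0000 / 8 = 7.5000
Σ(R_m − R̄_m)² = 299.8200  ⇒  Var(R_m) = 299.8200 / 8 = 37.4775
β = Cov / Var(R_m) = 7.5000 / 37.4775 = 0.2001
E(R) = R_f + β × MRP = 1.33% + 0.2001 × 3.00% = 1.93%

1.93%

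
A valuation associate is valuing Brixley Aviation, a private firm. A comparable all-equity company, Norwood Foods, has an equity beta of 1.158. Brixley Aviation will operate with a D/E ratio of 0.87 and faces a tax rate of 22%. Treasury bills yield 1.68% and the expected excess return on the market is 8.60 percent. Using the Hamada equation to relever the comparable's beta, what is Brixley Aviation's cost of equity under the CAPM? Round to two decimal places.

18.40%

β_L = β_U × [1 + (1 − t)(D/E)] = 1.158 × [1 + (1 − 0.22) × 0.87]
    = 1.158 × [1 + 0.78 × 0.87] = 1.158 × 1.6786 = 1.9438
E(R) = R_f + β_L × MRP = 1.68% + 1.9438 × 8.60% = 18.40%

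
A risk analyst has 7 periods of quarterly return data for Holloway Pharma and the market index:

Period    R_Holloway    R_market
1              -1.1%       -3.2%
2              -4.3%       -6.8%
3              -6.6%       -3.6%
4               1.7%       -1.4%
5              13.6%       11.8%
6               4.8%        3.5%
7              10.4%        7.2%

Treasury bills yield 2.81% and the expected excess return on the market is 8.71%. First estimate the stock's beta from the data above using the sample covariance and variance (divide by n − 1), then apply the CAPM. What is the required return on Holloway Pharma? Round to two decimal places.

Mean R_i = (-1.1 − 4.3 − 6.6 + 1.7 + 13.6 + 4.8 + 10.4) / 7 = 2.6429%
Mean R_m = (-3.2 − 6.8 − 3.6 − 1.4 + 11.8 + 3.5 + 7.2) / 7 = 1.0714%
Σ(R_i − R̄_i)(R_m − R̄_m) = 286.4786  ⇒  Cov = 286.4786 / 6 = 47.7464
Σ(R_m − R̄_m)² = 266.6943  ⇒  Var(R_m) = 266.6943 / 6 = 44.4491
β = Cov / Var(R_m) = 47.7464 / 44.4491 = 1.0742
E(R) = R_f + β × MRP = 2.81% + 1.0742 × 8.71% = 12.17%

12.17%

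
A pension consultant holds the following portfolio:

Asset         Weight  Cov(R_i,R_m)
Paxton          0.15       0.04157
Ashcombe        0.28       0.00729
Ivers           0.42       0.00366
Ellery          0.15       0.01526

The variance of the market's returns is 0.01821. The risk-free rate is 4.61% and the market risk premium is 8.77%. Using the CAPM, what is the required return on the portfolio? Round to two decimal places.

10.44%

β_Paxton = 0.04157 / 0.01821 = 2.2828
β_Ashcombe = 0.00729 / 0.01821 = 0.4003
β_Ivers = 0.00366 / 0.01821 = 0.2010
β_Ellery = 0.01526 / 0.01821 = 0.8380
β_P = Σ w_i β_i = 0.15×2.2828 + 0.28×0.4003 + 0.42×0.2010 + 0.15×0.8380 = 0.6646
E(R_P) = R_f + β_P × MRP = 4.61% + 0.6646 × 8.77% = 10.44%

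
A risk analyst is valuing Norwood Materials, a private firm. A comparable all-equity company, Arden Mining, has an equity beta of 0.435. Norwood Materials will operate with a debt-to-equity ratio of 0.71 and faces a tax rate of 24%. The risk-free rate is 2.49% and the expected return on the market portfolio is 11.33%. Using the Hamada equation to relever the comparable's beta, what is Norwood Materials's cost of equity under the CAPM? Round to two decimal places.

β_L = β_U × [1 + (1 − t)(D/E)] = 0.435 × [1 + (1 − 0.24) × 0.71]
    = 0.435 × [1 + 0.76 × 0.71] = 0.435 × 1.5396 = 0.6697
MRP = 11.33% − 2.49% = 8.84%
E(R) = R_f + β_L × MRP = 2.49% + 0.6697 × 8.84% = 8.41%

8.41%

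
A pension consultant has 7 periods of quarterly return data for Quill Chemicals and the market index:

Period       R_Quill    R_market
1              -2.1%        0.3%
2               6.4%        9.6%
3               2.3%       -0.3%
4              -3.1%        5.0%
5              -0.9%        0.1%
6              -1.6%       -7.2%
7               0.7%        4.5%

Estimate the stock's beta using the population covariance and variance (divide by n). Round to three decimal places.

Mean R_i = (-2.1 + 6.4 + 2.3 − 3.1 − 0.9 − 1.6 + 0.7) / 7 = 0.2429%
Mean R_m = (0.3 + 9.6 − 0.3 + 5.0 + 0.1 − 7.2 + 4.5) / 7 = 1.7143%
Σ(R_i − R̄_i)(R_m − R̄_m) = 56.2857  ⇒  Cov = 56.2857 / 7 = 8.0408
Σ(R_m − R̄_m)² = 168.8686  ⇒  Var(R_m) = 168.8686 / 7 = 24.1241
β = Cov / Var(R_m) = 8.0408 / 24.1241 = 0.3333

0.333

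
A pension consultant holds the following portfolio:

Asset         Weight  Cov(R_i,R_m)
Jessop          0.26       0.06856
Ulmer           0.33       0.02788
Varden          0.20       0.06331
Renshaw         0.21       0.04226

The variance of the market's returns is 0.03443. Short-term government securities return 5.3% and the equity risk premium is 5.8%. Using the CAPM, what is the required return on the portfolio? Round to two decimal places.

13.48%

β_Jessop = 0.06856 / 0.03443 = 1.9913
β_Ulmer = 0.02788 / 0.03443 = 0.8098
β_Varden = 0.06331 / 0.03443 = 1.8388
β_Renshaw = 0.04226 / 0.03443 = 1.2274
β_P = Σ w_i β_i = 0.26×1.9913 + 0.33×0.8098 + 0.20×1.8388 + 0.21×1.2274 = 1.4105
E(R_P) = R_f + β_P × MRP = 5.3% + 1.4105 × 5.8% = 13.48%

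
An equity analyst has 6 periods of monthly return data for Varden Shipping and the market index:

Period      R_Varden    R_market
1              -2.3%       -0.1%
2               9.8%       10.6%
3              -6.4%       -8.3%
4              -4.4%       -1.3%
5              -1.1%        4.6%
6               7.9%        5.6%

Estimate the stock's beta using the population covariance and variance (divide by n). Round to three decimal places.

0.910

Mean R_i = (-2.3 + 9.8 − 6.4 − 4.4 − 1.1 + 7.9) / 6 = 0.5833%
Mean R_m = (-0.1 + 10.6 − 8.3 − 1.3 + 4.6 + 5.6) / 6 = 1.8500%
Σ(R_i − R̄_i)(R_m − R̄_m) = 195.6550  ⇒  Cov = 195.6550 / 6 = 32.6092
Σ(R_m − R̄_m)² = 214.9350  ⇒  Var(R_m) = 214.9350 / 6 = 35.8225
β = Cov / Var(R_m) = 32.6092 / 35.8225 = 0.9103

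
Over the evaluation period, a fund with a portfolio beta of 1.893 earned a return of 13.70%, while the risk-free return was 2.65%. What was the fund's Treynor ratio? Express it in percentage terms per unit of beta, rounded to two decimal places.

5.84%

Treynor = (R_P − R_f) / β_P = (13.70% − 2.65%) / 1.8930 = 11.05% / 1.8930 = 5.84%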